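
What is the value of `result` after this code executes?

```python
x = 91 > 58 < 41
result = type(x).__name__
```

x is bool; result = 'bool'

'bool'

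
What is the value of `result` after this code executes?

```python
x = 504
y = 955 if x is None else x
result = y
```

x = 504; y = 504; result = 504

504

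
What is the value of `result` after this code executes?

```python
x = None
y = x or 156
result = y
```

x = None; y = 156; result = 156

156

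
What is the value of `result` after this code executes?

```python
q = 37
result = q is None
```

q = 37; result = False

False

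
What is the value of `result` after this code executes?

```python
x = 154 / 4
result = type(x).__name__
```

x is float; result = 'float'

'float'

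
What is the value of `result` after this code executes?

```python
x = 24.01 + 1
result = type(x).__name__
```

x is float; result = 'float'

'float'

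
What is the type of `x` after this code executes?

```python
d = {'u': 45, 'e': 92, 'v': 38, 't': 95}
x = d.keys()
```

.keys() returns dict_keys view

dict_keys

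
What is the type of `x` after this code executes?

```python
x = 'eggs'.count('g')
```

str.count() returns int

int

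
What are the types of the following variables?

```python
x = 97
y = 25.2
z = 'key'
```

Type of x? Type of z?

x is assigned a bare integer (no decimal point), so it is an int; z is assigned a quoted string literal, so it is a str

int, str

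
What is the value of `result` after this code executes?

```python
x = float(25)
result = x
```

x = 25.0; result = 25.0

25.0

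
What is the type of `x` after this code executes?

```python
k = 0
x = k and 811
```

'and' returns first falsy value (0 is int)

int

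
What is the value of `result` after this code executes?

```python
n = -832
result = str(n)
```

n = -832; result = '-832'

'-832'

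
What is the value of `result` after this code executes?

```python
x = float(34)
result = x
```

x = 34.0; result = 34.0

34.0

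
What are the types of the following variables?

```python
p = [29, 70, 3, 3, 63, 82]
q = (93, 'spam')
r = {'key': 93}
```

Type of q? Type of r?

q is assigned a tuple (parenthesized, comma-separated values); r is assigned a dict literal ({key: value})

tuple, dict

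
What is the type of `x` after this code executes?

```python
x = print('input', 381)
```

print() returns None

NoneType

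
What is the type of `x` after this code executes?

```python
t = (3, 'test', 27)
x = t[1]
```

Index 1 of tuple is a str literal

str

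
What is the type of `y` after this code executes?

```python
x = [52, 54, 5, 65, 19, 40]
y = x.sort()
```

list.sort() returns None (mutates in place)

NoneType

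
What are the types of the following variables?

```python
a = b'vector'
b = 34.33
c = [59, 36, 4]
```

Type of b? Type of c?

b is assigned a number with a decimal point, so it is a float; c is assigned a list literal (square brackets)

float, list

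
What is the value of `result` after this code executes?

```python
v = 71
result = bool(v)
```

v = 71; result = True

True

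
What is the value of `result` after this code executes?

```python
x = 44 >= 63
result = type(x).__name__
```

x is bool; result = 'bool'

'bool'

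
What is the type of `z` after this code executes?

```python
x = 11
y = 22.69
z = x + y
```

int + float = float

float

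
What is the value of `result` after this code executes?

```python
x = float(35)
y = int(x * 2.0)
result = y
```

x = 35.0; y = 70; result = 70

70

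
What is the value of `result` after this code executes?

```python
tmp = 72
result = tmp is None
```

tmp = 72; result = False

False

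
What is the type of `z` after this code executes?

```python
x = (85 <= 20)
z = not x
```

'not' returns bool

bool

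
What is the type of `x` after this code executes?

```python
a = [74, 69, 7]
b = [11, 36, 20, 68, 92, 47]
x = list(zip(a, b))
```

list(zip()) returns a list of tuples

list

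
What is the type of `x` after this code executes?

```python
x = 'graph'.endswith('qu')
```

str.endswith() returns bool

bool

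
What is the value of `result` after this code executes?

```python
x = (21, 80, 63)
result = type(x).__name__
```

x is tuple; result = 'tuple'

'tuple'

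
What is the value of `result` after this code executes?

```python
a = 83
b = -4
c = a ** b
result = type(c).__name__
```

a is int; b is int; c is float; result = 'float'

'float'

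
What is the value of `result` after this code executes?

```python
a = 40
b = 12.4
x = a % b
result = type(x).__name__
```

a is int; b is float; x is float; result = 'float'

'float'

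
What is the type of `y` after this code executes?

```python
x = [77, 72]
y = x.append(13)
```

list.append() returns None (mutates in place)

NoneType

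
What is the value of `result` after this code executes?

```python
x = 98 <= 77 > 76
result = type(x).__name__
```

x is bool; result = 'bool'

'bool'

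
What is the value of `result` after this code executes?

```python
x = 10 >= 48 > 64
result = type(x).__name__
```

x is bool; result = 'bool'

'bool'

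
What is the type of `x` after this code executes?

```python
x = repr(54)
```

repr() returns str

str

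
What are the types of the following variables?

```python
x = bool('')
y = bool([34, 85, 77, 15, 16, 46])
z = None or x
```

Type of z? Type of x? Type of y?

None or bool returns the bool; bool() returns bool; bool() returns bool

bool, bool, bool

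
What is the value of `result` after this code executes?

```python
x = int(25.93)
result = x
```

x = 25; result = 25

25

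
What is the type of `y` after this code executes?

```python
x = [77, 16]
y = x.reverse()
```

list.reverse() returns None

NoneType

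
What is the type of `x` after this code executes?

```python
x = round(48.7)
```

round() with no decimal places returns int

int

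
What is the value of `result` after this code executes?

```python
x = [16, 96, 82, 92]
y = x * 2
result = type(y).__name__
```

x is list; y is list; result = 'list'

'list'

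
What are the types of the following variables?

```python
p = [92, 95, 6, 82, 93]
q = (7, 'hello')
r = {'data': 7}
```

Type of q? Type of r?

q is assigned a tuple (parenthesized, comma-separated values); r is assigned a dict literal ({key: value})

tuple, dict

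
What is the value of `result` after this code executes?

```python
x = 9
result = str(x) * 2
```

x = 9; result = '99'

'99'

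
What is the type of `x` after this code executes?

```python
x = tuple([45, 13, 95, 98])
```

tuple() constructor returns tuple

tuple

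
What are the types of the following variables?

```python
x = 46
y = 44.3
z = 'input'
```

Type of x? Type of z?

x is assigned a bare integer (no decimal point), so it is an int; z is assigned a quoted string literal, so it is a str

int, str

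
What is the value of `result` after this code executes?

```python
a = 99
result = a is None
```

a = 99; result = False

False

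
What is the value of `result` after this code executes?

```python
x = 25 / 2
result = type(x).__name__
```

x is float; result = 'float'

'float'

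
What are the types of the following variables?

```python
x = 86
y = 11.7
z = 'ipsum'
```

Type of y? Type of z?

y is assigned a number with a decimal point, so it is a float; z is assigned a quoted string literal, so it is a str

float, str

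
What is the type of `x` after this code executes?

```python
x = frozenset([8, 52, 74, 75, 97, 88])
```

frozenset() returns frozenset

frozenset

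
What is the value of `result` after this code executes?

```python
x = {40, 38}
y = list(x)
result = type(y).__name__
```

x is set; y is list; result = 'list'

'list'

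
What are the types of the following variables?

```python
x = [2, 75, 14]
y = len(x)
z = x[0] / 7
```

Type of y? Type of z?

len() returns int; int / int = float

int, float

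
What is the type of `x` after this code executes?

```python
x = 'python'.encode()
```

str.encode() returns bytes

bytes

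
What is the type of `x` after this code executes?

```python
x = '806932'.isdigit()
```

str.isdigit() returns bool

bool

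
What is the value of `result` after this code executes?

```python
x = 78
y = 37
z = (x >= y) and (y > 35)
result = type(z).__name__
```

x is int; y is int; z is bool; result = 'bool'

'bool'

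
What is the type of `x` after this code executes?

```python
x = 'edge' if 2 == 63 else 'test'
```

Both branches of conditional are str

str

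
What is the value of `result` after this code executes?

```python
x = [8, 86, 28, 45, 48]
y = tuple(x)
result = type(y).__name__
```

x is list; y is tuple; result = 'tuple'

'tuple'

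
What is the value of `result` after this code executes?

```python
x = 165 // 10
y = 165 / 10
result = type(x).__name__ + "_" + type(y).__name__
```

x is int; y is float; result = 'int_float'

'int_float'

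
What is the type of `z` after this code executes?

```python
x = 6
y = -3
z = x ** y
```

int ** negative = float

float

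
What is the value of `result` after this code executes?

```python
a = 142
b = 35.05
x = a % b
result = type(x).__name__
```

a is int; b is float; x is float; result = 'float'

'float'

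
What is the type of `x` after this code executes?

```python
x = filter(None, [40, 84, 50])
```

filter() returns a filter object

filter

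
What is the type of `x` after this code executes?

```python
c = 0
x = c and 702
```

'and' returns first falsy value (0 is int)

int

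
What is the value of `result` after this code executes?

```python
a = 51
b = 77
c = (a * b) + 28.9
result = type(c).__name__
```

a is int; b is int; c is float; result = 'float'

'float'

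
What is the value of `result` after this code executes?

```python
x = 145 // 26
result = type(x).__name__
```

x is int; result = 'int'

'int'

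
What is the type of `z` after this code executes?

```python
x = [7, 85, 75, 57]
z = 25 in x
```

'in' operator returns bool

bool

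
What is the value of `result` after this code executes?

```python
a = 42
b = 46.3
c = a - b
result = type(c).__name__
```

a is int; b is float; c is float; result = 'float'

'float'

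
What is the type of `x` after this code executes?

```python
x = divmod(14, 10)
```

divmod() returns tuple of (quotient, remainder)

tuple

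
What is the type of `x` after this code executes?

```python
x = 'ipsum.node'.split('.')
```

str.split() returns list

list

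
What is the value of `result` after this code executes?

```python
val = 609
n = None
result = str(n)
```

val = 609; n = None; result = 'None'

'None'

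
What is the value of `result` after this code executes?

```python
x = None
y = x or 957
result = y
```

x = None; y = 957; result = 957

957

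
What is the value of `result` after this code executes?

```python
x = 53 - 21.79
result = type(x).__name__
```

x is float; result = 'float'

'float'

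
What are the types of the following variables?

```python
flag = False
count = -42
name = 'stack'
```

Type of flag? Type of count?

flag is assigned the constant False, which has type bool; count is assigned a bare integer (no decimal point), so it is an int

bool, int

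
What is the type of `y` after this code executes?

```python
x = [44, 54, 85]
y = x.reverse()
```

list.reverse() returns None

NoneType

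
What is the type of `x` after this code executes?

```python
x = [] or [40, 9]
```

'or' returns first truthy value (list)

list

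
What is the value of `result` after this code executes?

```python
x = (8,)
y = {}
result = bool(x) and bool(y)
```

x = (8,); y = {}; result = False

False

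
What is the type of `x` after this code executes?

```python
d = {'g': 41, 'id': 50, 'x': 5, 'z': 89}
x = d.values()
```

.values() returns dict_values view

dict_values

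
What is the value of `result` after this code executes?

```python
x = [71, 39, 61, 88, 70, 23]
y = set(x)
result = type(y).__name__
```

x is list; y is set; result = 'set'

'set'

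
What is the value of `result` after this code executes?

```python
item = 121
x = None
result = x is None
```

item = 121; x = None; result = True

True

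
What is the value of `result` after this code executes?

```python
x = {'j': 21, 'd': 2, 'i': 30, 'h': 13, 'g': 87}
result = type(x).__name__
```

x is dict; result = 'dict'

'dict'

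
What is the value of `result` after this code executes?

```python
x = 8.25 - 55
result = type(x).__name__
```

x is float; result = 'float'

'float'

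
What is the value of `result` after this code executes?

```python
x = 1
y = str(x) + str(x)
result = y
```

x = 1; y = '11'; result = '11'

'11'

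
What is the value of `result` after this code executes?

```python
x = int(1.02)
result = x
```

x = 1; result = 1

1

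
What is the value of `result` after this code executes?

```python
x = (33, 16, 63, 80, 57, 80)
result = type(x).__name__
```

x is tuple; result = 'tuple'

'tuple'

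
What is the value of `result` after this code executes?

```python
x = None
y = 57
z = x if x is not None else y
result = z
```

x = None; y = 57; z = 57; result = 57

57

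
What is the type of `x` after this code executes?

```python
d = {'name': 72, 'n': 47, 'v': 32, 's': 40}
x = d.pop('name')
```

dict.pop() returns the value

int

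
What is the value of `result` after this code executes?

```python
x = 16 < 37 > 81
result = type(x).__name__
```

x is bool; result = 'bool'

'bool'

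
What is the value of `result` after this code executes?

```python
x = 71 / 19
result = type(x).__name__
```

x is float; result = 'float'

'float'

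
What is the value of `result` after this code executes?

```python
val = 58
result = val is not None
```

val = 58; result = True

True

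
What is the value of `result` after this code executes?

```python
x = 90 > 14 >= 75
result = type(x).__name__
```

x is bool; result = 'bool'

'bool'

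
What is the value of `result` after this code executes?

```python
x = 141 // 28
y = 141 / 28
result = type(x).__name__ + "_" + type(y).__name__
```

x is int; y is float; result = 'int_float'

'int_float'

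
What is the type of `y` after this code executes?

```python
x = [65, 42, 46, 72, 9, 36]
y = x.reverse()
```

list.reverse() returns None

NoneType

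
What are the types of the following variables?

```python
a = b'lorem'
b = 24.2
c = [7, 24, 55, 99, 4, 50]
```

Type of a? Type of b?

a is assigned a bytes literal (b'...' prefix); b is assigned a number with a decimal point, so it is a float

bytes, float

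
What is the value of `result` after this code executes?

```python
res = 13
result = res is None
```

res = 13; result = False

False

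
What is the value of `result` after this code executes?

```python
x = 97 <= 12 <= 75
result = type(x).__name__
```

x is bool; result = 'bool'

'bool'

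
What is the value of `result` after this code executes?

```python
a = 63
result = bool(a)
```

a = 63; result = True

True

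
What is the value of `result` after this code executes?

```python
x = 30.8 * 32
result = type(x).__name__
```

x is float; result = 'float'

'float'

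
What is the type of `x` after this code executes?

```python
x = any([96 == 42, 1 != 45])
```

any() returns bool

bool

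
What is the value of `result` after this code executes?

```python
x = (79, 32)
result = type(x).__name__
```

x is tuple; result = 'tuple'

'tuple'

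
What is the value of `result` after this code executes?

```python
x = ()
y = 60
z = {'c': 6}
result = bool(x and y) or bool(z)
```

x = (); y = 60; z = {'c': 6}; result = True

True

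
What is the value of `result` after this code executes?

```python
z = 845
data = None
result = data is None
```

z = 845; data = None; result = True

True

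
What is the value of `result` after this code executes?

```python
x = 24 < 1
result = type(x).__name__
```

x is bool; result = 'bool'

'bool'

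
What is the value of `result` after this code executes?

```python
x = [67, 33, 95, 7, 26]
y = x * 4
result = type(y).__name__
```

x is list; y is list; result = 'list'

'list'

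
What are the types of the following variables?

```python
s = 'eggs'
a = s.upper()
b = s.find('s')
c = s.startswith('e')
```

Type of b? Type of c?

find() returns int; startswith() returns bool

int, bool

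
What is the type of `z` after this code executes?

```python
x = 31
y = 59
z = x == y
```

Equality comparison returns bool

bool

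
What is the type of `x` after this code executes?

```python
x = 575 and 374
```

'and' with truthy values returns last operand (int)

int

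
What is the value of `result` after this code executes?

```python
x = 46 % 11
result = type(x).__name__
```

x is int; result = 'int'

'int'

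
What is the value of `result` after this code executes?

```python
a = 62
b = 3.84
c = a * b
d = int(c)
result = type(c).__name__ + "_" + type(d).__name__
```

a is int; b is float; c is float; d is int; result = 'float_int'

'float_int'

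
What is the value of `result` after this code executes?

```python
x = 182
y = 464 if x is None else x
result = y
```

x = 182; y = 182; result = 182

182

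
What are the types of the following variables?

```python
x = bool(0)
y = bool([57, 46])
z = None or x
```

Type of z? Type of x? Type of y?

None or bool returns the bool; bool() returns bool; bool() returns bool

bool, bool, bool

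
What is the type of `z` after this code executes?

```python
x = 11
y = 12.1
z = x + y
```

int + float = float

float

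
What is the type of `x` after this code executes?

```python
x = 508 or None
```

'or' returns first truthy value

int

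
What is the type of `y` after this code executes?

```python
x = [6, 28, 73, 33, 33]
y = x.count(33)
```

list.count() returns int

int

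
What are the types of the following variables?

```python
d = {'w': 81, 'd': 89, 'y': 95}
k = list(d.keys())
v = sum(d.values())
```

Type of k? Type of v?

list() converts to list; sum of ints is int

list, int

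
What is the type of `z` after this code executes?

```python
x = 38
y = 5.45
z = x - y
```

int - float = float

float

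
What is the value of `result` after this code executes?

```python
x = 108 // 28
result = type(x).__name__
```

x is int; result = 'int'

'int'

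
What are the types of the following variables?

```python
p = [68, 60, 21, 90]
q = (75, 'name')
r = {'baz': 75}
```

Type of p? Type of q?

p is assigned a list literal (square brackets); q is assigned a tuple (parenthesized, comma-separated values)

list, tuple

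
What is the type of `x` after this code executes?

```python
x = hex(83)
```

hex() returns str representation

str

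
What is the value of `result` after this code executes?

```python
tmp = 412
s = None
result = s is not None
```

tmp = 412; s = None; result = False

False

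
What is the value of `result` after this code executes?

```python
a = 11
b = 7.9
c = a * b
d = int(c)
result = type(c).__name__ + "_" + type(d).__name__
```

a is int; b is float; c is float; d is int; result = 'float_int'

'float_int'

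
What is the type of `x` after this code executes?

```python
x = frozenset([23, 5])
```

frozenset() returns frozenset

frozenset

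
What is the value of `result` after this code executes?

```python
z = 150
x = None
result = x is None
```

z = 150; x = None; result = True

True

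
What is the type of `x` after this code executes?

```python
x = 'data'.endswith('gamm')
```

str.endswith() returns bool

bool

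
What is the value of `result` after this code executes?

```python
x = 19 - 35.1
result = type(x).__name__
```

x is float; result = 'float'

'float'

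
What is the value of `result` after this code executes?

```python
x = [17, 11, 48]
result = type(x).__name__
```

x is list; result = 'list'

'list'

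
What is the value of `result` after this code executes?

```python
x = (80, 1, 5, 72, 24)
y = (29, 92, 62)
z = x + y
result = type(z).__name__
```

x is tuple; y is tuple; z is tuple; result = 'tuple'

'tuple'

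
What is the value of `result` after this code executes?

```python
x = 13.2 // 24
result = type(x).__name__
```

x is float; result = 'float'

'float'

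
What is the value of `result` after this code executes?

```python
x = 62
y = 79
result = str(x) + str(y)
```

x = 62; y = 79; result = '6279'

'6279'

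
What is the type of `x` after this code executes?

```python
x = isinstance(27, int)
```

isinstance() returns bool

bool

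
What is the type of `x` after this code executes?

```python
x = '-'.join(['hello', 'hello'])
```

str.join() returns str

str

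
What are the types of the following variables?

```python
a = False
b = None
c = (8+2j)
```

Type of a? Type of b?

a is assigned the constant False, which has type bool; b is assigned None, whose type is NoneType

bool, NoneType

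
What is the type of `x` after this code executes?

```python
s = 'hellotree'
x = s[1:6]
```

Slicing a str returns str

str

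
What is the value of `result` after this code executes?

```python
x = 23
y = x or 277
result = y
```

x = 23; y = 23; result = 23

23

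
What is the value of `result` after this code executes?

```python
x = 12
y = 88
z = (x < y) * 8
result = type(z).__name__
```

x is int; y is int; z is int; result = 'int'

'int'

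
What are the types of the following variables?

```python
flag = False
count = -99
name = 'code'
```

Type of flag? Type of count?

flag is assigned the constant False, which has type bool; count is assigned a bare integer (no decimal point), so it is an int

bool, int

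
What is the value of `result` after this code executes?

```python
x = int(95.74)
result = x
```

x = 95; result = 95

95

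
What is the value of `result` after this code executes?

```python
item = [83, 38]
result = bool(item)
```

item = [83, 38]; result = True

True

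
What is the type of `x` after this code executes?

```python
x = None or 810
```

'or' with None returns the other truthy value

int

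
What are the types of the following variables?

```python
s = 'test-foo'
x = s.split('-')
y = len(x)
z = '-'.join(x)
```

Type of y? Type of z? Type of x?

len() returns int; str.join() returns str; str.split() returns list

int, str, list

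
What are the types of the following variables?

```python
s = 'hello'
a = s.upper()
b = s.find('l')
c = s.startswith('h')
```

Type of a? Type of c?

upper() returns str; startswith() returns bool

str, bool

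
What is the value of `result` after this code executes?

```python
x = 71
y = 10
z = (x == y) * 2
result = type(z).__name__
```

x is int; y is int; z is int; result = 'int'

'int'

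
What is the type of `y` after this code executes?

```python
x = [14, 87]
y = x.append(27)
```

list.append() returns None (mutates in place)

NoneType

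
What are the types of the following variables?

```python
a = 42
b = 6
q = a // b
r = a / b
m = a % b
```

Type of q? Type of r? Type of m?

// returns int; / returns float; % of ints returns int

int, float, int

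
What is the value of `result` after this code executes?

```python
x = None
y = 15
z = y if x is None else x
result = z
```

x = None; y = 15; z = 15; result = 15

15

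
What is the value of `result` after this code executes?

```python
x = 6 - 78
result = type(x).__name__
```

x is int; result = 'int'

'int'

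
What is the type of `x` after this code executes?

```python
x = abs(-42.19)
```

abs() of float returns float

float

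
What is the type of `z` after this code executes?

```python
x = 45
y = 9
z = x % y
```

int % int = int

int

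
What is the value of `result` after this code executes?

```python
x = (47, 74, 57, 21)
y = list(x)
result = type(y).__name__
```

x is tuple; y is list; result = 'list'

'list'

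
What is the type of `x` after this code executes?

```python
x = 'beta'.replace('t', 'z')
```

str.replace() returns str

str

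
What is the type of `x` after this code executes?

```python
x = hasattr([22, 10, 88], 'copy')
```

hasattr() returns bool

bool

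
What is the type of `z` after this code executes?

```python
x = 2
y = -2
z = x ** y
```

int ** negative = float

float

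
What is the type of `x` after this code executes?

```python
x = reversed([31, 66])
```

reversed() on a list returns list_reverseiterator

list_reverseiterator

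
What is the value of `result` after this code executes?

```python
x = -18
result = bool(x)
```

x = -18; result = True

True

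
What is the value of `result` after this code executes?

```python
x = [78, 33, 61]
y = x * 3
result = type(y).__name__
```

x is list; y is list; result = 'list'

'list'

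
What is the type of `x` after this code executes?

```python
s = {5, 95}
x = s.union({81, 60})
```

set.union() returns a new set

set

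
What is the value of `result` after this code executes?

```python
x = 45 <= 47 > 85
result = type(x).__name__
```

x is bool; result = 'bool'

'bool'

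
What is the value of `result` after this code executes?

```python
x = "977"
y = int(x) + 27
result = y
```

x = '977'; y = 1004; result = 1004

1004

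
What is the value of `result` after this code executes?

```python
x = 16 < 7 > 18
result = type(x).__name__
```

x is bool; result = 'bool'

'bool'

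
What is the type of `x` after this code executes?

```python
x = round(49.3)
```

round() with no decimal places returns int

int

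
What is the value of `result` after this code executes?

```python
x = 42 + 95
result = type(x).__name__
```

x is int; result = 'int'

'int'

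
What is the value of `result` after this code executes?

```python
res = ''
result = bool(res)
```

res = ''; result = False

False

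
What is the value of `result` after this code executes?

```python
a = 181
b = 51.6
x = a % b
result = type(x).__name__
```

a is int; b is float; x is float; result = 'float'

'float'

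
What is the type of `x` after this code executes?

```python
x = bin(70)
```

bin() returns str representation

str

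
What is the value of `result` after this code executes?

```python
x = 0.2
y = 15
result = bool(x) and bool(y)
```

x = 0.2; y = 15; result = True

True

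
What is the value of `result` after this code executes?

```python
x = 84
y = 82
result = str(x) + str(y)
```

x = 84; y = 82; result = '8482'

'8482'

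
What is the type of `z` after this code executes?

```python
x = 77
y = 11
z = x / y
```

int / int = float

float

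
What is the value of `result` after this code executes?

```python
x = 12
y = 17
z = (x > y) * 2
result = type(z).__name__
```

x is int; y is int; z is int; result = 'int'

'int'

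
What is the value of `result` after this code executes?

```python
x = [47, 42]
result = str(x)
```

x = [47, 42]; result = '[47, 42]'

'[47, 42]'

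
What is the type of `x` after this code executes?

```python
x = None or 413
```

'or' with None returns the other truthy value

int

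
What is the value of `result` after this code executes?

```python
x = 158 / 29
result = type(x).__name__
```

x is float; result = 'float'

'float'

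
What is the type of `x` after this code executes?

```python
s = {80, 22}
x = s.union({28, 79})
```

set.union() returns a new set

set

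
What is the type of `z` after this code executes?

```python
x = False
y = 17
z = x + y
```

bool + int = int (bool is subclass of int)

int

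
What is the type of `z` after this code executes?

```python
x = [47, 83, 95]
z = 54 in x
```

'in' operator returns bool

bool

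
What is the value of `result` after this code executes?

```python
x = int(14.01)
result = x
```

x = 14; result = 14

14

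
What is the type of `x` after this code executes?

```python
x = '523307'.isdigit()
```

str.isdigit() returns bool

bool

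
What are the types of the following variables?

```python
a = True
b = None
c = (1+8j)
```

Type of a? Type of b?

a is assigned the constant True, which has type bool; b is assigned None, whose type is NoneType

bool, NoneType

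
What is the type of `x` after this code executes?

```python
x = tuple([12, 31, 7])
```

tuple() constructor returns tuple

tuple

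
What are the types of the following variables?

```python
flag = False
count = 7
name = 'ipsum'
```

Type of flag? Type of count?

flag is assigned the constant False, which has type bool; count is assigned a bare integer (no decimal point), so it is an int

bool, int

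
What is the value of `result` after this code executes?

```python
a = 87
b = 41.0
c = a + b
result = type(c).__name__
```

a is int; b is float; c is float; result = 'float'

'float'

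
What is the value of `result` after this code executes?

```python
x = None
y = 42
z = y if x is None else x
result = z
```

x = None; y = 42; z = 42; result = 42

42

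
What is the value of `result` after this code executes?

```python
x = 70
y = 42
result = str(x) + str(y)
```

x = 70; y = 42; result = '7042'

'7042'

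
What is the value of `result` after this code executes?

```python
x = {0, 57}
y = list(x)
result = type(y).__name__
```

x is set; y is list; result = 'list'

'list'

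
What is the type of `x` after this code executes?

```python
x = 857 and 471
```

'and' with truthy values returns last operand (int)

int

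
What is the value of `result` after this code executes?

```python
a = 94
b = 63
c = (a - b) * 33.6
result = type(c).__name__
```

a is int; b is int; c is float; result = 'float'

'float'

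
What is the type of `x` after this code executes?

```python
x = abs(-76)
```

abs() of int returns int

int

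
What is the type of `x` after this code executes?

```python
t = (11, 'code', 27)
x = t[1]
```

Index 1 of tuple is a str literal

str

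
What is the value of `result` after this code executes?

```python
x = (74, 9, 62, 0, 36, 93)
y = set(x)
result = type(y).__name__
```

x is tuple; y is set; result = 'set'

'set'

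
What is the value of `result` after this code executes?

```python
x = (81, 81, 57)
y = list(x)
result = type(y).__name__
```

x is tuple; y is list; result = 'list'

'list'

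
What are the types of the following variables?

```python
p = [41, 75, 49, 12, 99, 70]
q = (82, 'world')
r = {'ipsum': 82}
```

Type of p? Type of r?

p is assigned a list literal (square brackets); r is assigned a dict literal ({key: value})

list, dict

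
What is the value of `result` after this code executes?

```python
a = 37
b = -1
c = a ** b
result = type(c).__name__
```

a is int; b is int; c is float; result = 'float'

'float'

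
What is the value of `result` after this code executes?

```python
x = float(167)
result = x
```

x = 167.0; result = 167.0

167.0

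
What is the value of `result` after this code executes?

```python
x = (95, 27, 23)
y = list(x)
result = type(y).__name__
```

x is tuple; y is list; result = 'list'

'list'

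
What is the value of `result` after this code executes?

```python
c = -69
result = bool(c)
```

c = -69; result = True

True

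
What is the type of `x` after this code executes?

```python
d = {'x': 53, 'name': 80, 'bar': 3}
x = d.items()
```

dict.items() returns dict_items view

dict_items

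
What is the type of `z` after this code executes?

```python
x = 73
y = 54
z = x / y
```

int / int = float

float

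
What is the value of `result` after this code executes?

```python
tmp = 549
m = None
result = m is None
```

tmp = 549; m = None; result = True

True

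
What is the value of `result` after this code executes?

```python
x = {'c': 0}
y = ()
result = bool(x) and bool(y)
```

x = {'c': 0}; y = (); result = False

False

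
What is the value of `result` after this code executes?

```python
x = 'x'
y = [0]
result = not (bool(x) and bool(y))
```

x = 'x'; y = [0]; result = False

False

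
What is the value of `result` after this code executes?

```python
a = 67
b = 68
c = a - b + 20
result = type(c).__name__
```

a is int; b is int; c is int; result = 'int'

'int'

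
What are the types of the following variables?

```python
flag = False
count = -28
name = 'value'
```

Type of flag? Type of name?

flag is assigned the constant False, which has type bool; name is assigned a quoted string literal, so it is a str

bool, str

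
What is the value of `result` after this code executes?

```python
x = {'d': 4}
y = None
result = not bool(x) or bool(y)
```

x = {'d': 4}; y = None; result = False

False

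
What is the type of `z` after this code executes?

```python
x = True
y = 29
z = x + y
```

bool + int = int (bool is subclass of int)

int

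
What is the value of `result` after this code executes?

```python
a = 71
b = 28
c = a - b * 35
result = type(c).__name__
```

a is int; b is int; c is int; result = 'int'

'int'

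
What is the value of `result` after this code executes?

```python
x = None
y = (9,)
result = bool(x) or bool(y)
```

x = None; y = (9,); result = True

True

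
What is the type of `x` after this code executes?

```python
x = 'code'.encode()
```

str.encode() returns bytes

bytes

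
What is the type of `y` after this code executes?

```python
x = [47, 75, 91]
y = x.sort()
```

list.sort() returns None (mutates in place)

NoneType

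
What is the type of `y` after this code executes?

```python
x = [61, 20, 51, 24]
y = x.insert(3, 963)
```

list.insert() returns None

NoneType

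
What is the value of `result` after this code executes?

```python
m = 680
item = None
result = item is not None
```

m = 680; item = None; result = False

False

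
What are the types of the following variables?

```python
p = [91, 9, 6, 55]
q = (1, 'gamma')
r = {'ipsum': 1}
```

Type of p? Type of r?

p is assigned a list literal (square brackets); r is assigned a dict literal ({key: value})

list, dict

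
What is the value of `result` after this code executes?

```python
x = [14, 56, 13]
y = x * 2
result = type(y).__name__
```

x is list; y is list; result = 'list'

'list'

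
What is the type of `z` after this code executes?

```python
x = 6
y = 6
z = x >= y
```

Comparison returns bool

bool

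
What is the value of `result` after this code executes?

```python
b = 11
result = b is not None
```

b = 11; result = True

True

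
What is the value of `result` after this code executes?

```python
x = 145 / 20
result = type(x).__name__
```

x is float; result = 'float'

'float'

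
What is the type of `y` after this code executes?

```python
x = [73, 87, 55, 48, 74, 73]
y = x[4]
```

Indexing list[int] returns int

int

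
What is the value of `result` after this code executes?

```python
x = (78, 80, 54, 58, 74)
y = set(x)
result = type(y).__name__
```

x is tuple; y is set; result = 'set'

'set'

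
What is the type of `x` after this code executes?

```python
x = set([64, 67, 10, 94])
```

set() constructor returns set

set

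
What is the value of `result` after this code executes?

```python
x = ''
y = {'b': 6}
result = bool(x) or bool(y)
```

x = ''; y = {'b': 6}; result = True

True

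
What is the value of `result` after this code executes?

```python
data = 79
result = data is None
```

data = 79; result = False

False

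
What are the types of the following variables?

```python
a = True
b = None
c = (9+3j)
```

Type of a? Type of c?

a is assigned the constant True, which has type bool; c is assigned (9+3j), an int plus an imaginary literal (j suffix), which evaluates to complex

bool, complex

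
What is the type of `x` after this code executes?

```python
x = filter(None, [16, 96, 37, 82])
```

filter() returns a filter object

filter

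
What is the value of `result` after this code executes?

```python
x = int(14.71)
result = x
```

x = 14; result = 14

14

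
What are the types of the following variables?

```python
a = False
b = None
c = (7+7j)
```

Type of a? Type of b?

a is assigned the constant False, which has type bool; b is assigned None, whose type is NoneType

bool, NoneType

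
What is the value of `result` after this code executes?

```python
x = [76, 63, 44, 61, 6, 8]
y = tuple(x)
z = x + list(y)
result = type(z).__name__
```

x is list; y is tuple; z is list; result = 'list'

'list'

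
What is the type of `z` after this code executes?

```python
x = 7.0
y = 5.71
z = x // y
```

float // float = float

float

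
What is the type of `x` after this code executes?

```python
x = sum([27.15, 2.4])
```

sum() of floats returns float

float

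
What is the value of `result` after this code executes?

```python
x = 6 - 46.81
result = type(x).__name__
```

x is float; result = 'float'

'float'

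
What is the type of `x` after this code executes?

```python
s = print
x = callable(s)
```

callable() returns bool

bool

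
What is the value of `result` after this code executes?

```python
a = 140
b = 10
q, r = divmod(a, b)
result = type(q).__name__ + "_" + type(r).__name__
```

a is int; b is int; q is int; r is int; result = 'int_int'

'int_int'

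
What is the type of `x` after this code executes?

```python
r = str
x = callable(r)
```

callable() returns bool

bool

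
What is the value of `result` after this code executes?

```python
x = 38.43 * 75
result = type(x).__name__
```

x is float; result = 'float'

'float'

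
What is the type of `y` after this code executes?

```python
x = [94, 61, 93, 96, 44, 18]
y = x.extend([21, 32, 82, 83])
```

list.extend() returns None

NoneType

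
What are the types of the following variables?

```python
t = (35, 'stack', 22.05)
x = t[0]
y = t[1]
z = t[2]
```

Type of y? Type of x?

tuple[1] is str; tuple[0] is int

str, int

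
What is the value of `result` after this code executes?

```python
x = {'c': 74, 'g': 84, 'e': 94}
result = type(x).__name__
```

x is dict; result = 'dict'

'dict'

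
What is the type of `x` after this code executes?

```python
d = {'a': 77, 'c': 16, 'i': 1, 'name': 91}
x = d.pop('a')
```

dict.pop() returns the value

int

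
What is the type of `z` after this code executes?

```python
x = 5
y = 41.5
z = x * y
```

int * float = float

float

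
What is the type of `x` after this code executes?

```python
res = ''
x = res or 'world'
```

'or' returns first truthy value (str)

str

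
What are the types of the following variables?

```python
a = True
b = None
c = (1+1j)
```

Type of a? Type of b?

a is assigned the constant True, which has type bool; b is assigned None, whose type is NoneType

bool, NoneType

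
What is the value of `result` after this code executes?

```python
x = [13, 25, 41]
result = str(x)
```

x = [13, 25, 41]; result = '[13, 25, 41]'

'[13, 25, 41]'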